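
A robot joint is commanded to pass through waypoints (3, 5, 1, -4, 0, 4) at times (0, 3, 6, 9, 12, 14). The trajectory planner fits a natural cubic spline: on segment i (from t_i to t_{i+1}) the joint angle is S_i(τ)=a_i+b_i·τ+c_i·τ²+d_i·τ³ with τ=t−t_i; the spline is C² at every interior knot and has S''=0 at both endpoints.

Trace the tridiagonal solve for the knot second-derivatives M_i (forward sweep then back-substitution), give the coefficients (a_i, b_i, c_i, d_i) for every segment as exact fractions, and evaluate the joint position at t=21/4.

Δ: Δ0=2/3, Δ1=-4/3, Δ2=-5/3, Δ3=4/3, Δ4=2
row 1: diag=12, rhs=-12; c'=1/4, d'=-1
row 2: denom=12−3·1/4=45/4; d'=(-2−3·-1)/(45/4)=4/45
row 3: denom=12−3·4/15=56/5; d'=(18−3·4/45)/(56/5)=19/12
row 4: denom=10−3·15/56=515/56; d'=(4−3·19/12)/(515/56)=-42/515
back: M4=-42/515
back: M3=19/12−15/56·-42/515=496/309
back: M2=4/45−4/15·496/309=-524/1545
back: M1=-1−1/4·-524/1545=-1414/1545
M: M0=0, M1=-1414/1545, M2=-524/1545, M3=496/309, M4=-42/515, M5=0
seg 0: a=3, c=M0/2=0, d=(M1−M0)/(6·3)=-707/13905, b=Δ0−h0·(2M0+M1)/6=579/515
seg 1: a=5, c=M1/2=-707/1545, d=(M2−M1)/(6·3)=89/2781, b=Δ1−h1·(2M1+M2)/6=-128/515
seg 2: a=1, c=M2/2=-262/1545, d=(M3−M2)/(6·3)=1502/13905, b=Δ2−h2·(2M2+M3)/6=-1097/515
seg 3: a=-4, c=M3/2=248/309, d=(M4−M3)/(6·3)=-1303/13905, b=Δ3−h3·(2M3+M4)/6=-119/515
seg 4: a=0, c=M4/2=-21/515, d=(M5−M4)/(6·2)=7/1030, b=Δ4−h4·(2M4+M5)/6=1058/515
t_q=21/4 → seg 1, τ=9/4; S=5+-128/515·τ+-707/1545·τ²+89/2781·τ³=82027/32960

  seg 0: a=3 b=579/515 c=0 d=-707/13905
  seg 1: a=5 b=-128/515 c=-707/1545 d=89/2781
  seg 2: a=1 b=-1097/515 c=-262/1545 d=1502/13905
  seg 3: a=-4 b=-119/515 c=248/309 d=-1303/13905
  seg 4: a=0 b=1058/515 c=-21/515 d=7/1030
S(21/4) = 82027/32960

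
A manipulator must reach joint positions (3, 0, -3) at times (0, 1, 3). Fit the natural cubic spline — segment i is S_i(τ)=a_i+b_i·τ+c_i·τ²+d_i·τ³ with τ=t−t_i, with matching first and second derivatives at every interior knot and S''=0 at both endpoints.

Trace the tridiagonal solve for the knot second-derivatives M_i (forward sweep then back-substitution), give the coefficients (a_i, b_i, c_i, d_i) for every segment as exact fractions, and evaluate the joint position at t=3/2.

Δ: Δ0=-3, Δ1=-3/2
row 1: diag=6, rhs=9; c'=1/3, d'=3/2
back: M1=3/2
M: M0=0, M1=3/2, M2=0
seg 0: a=3, c=M0/2=0, d=(M1−M0)/(6·1)=1/4, b=Δ0−h0·(2M0+M1)/6=-13/4
seg 1: a=0, c=M1/2=3/4, d=(M2−M1)/(6·2)=-1/8, b=Δ1−h1·(2M1+M2)/6=-5/2
t_q=3/2 → seg 1, τ=1/2; S=0+-5/2·τ+3/4·τ²+-1/8·τ³=-69/64

  seg 0: a=3 b=-13/4 c=0 d=1/4
  seg 1: a=0 b=-5/2 c=3/4 d=-1/8
S(3/2) = -69/64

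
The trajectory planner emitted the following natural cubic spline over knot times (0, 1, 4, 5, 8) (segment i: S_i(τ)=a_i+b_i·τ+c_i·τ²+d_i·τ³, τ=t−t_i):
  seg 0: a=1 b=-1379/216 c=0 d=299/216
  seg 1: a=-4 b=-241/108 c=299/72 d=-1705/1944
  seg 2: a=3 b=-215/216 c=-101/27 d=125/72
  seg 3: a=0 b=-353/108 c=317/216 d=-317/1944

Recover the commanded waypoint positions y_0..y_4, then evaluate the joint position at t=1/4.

y_0 = S_0(0) = a_0 = 1
y_1 = S_1(0) = a_1 = -4
y_2 = S_2(0) = a_2 = 3
y_3 = S_3(0) = a_3 = 0
y_4 = S_3(3) = -1
t_q=1/4 is in segment 0 (τ=1/4); S_0(τ)=-2647/4608

y_0=1 y_1=-4 y_2=3 y_3=0 y_4=-1
S(1/4) = -2647/4608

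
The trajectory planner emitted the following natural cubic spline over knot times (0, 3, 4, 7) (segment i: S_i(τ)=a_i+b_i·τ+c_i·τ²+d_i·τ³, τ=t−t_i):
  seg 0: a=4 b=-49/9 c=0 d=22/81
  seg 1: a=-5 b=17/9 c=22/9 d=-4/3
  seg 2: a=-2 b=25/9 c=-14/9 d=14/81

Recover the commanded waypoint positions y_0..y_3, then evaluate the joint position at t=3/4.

y_0 = S_0(0) = a_0 = 4
y_1 = S_1(0) = a_1 = -5
y_2 = S_2(0) = a_2 = -2
y_3 = S_2(3) = -3
t_q=3/4 is in segment 0 (τ=3/4); S_0(τ)=1/32

y_0=4 y_1=-5 y_2=-2 y_3=-3
S(3/4) = 1/32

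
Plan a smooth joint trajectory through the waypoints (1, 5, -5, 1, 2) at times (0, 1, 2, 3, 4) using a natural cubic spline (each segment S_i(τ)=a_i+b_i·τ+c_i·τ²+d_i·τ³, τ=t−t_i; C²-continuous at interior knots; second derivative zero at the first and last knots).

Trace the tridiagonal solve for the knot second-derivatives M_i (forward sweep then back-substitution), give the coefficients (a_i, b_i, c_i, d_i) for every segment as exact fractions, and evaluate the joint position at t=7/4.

Δ: Δ0=4, Δ1=-10, Δ2=6, Δ3=1
row 1: diag=4, rhs=-84; c'=1/4, d'=-21
row 2: denom=4−1·1/4=15/4; d'=(96−1·-21)/(15/4)=156/5
row 3: denom=4−1·4/15=56/15; d'=(-30−1·156/5)/(56/15)=-459/28
back: M3=-459/28
back: M2=156/5−4/15·-459/28=249/7
back: M1=-21−1/4·249/7=-837/28
M: M0=0, M1=-837/28, M2=249/7, M3=-459/28, M4=0
seg 0: a=1, c=M0/2=0, d=(M1−M0)/(6·1)=-279/56, b=Δ0−h0·(2M0+M1)/6=503/56
seg 1: a=5, c=M1/2=-837/56, d=(M2−M1)/(6·1)=611/56, b=Δ1−h1·(2M1+M2)/6=-167/28
seg 2: a=-5, c=M2/2=249/14, d=(M3−M2)/(6·1)=-485/56, b=Δ2−h2·(2M2+M3)/6=-25/8
seg 3: a=1, c=M3/2=-459/56, d=(M4−M3)/(6·1)=153/56, b=Δ3−h3·(2M3+M4)/6=181/28
t_q=7/4 → seg 1, τ=3/4; S=5+-167/28·τ+-837/56·τ²+611/56·τ³=-11747/3584

  seg 0: a=1 b=503/56 c=0 d=-279/56
  seg 1: a=5 b=-167/28 c=-837/56 d=611/56
  seg 2: a=-5 b=-25/8 c=249/14 d=-485/56
  seg 3: a=1 b=181/28 c=-459/56 d=153/56
S(7/4) = -11747/3584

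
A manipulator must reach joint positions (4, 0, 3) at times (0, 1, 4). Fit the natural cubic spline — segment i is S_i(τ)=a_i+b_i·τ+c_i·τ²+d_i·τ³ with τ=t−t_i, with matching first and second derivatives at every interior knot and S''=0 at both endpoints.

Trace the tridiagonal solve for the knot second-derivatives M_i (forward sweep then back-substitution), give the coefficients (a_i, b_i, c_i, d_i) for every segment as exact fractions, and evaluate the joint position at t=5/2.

Δ: Δ0=-4, Δ1=1
row 1: diag=8, rhs=30; c'=3/8, d'=15/4
back: M1=15/4
M: M0=0, M1=15/4, M2=0
seg 0: a=4, c=M0/2=0, d=(M1−M0)/(6·1)=5/8, b=Δ0−h0·(2M0+M1)/6=-37/8
seg 1: a=0, c=M1/2=15/8, d=(M2−M1)/(6·3)=-5/24, b=Δ1−h1·(2M1+M2)/6=-11/4
t_q=5/2 → seg 1, τ=3/2; S=0+-11/4·τ+15/8·τ²+-5/24·τ³=-39/64

  seg 0: a=4 b=-37/8 c=0 d=5/8
  seg 1: a=0 b=-11/4 c=15/8 d=-5/24
S(5/2) = -39/64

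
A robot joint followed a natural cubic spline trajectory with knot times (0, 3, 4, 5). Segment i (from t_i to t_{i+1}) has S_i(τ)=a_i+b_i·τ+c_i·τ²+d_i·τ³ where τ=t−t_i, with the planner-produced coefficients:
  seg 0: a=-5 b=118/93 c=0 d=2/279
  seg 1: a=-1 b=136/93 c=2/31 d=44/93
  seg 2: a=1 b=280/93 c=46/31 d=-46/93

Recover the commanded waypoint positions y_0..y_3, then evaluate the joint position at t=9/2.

y_0 = S_0(0) = a_0 = -5
y_1 = S_1(0) = a_1 = -1
y_2 = S_2(0) = a_2 = 1
y_3 = S_2(1) = 5
t_q=9/2 is in segment 2 (τ=1/2); S_2(τ)=349/124

y_0=-5 y_1=-1 y_2=1 y_3=5
S(9/2) = 349/124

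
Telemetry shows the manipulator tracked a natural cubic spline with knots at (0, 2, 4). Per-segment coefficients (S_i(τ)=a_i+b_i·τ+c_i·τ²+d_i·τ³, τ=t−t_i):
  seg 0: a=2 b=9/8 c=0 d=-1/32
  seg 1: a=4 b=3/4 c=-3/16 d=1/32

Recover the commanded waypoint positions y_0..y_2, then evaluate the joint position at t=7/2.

y_0 = S_0(0) = a_0 = 2
y_1 = S_1(0) = a_1 = 4
y_2 = S_1(2) = 5
t_q=7/2 is in segment 1 (τ=3/2); S_1(τ)=1231/256

y_0=2 y_1=4 y_2=5
S(7/2) = 1231/256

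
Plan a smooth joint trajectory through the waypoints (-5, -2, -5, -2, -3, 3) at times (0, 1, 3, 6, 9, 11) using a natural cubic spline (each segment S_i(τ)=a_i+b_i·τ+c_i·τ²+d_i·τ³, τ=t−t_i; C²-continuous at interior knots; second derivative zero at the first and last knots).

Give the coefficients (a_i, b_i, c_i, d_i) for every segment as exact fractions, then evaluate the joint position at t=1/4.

Δ: Δ0=3, Δ1=-3/2, Δ2=1, Δ3=-1/3, Δ4=3
row 1: diag=6, rhs=-27; c'=1/3, d'=-9/2
row 2: denom=10−2·1/3=28/3; d'=(15−2·-9/2)/(28/3)=18/7
row 3: denom=12−3·9/28=309/28; d'=(-8−3·18/7)/(309/28)=-440/309
row 4: denom=10−3·28/103=946/103; d'=(20−3·-440/309)/(946/103)=1250/473
back: M4=1250/473
back: M3=-440/309−28/103·1250/473=-3040/1419
back: M2=18/7−9/28·-3040/1419=1542/473
back: M1=-9/2−1/3·1542/473=-5285/946
M: M0=0, M1=-5285/946, M2=1542/473, M3=-3040/1419, M4=1250/473, M5=0
seg 0: a=-5, c=M0/2=0, d=(M1−M0)/(6·1)=-5285/5676, b=Δ0−h0·(2M0+M1)/6=22313/5676
seg 1: a=-2, c=M1/2=-5285/1892, d=(M2−M1)/(6·2)=8369/11352, b=Δ1−h1·(2M1+M2)/6=3229/2838
seg 2: a=-5, c=M2/2=771/473, d=(M3−M2)/(6·3)=-3833/12771, b=Δ2−h2·(2M2+M3)/6=-1687/1419
seg 3: a=-2, c=M3/2=-1520/1419, d=(M4−M3)/(6·3)=3395/12771, b=Δ3−h3·(2M3+M4)/6=692/1419
seg 4: a=-3, c=M4/2=625/473, d=(M5−M4)/(6·2)=-625/2838, b=Δ4−h4·(2M4+M5)/6=1757/1419
t_q=1/4 → seg 0, τ=1/4; S=-5+22313/5676·τ+0·τ²+-5285/5676·τ³=-488199/121088

  seg 0: a=-5 b=22313/5676 c=0 d=-5285/5676
  seg 1: a=-2 b=3229/2838 c=-5285/1892 d=8369/11352
  seg 2: a=-5 b=-1687/1419 c=771/473 d=-3833/12771
  seg 3: a=-2 b=692/1419 c=-1520/1419 d=3395/12771
  seg 4: a=-3 b=1757/1419 c=625/473 d=-625/2838
S(1/4) = -488199/121088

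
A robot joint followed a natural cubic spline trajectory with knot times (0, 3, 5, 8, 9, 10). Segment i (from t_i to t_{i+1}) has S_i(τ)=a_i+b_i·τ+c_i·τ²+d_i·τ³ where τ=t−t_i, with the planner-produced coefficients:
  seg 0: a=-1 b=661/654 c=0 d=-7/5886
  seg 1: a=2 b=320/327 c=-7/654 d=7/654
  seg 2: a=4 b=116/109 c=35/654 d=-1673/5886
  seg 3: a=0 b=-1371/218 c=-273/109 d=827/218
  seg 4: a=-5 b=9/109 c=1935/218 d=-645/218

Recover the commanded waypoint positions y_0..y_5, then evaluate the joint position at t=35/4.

y_0 = S_0(0) = a_0 = -1
y_1 = S_1(0) = a_1 = 2
y_2 = S_2(0) = a_2 = 4
y_3 = S_3(0) = a_3 = 0
y_4 = S_4(0) = a_4 = -5
y_5 = S_4(1) = 1
t_q=35/4 is in segment 3 (τ=3/4); S_3(τ)=-63135/13952

y_0=-1 y_1=2 y_2=4 y_3=0 y_4=-5 y_5=1
S(35/4) = -63135/13952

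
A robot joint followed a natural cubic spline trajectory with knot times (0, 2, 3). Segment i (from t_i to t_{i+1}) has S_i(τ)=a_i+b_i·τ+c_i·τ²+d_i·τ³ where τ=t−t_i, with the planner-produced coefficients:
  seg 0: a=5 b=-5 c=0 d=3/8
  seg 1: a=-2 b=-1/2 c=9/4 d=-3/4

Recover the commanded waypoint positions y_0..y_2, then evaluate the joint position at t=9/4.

y_0 = S_0(0) = a_0 = 5
y_1 = S_1(0) = a_1 = -2
y_2 = S_1(1) = -1
t_q=9/4 is in segment 1 (τ=1/4); S_1(τ)=-511/256

y_0=5 y_1=-2 y_2=-1
S(9/4) = -511/256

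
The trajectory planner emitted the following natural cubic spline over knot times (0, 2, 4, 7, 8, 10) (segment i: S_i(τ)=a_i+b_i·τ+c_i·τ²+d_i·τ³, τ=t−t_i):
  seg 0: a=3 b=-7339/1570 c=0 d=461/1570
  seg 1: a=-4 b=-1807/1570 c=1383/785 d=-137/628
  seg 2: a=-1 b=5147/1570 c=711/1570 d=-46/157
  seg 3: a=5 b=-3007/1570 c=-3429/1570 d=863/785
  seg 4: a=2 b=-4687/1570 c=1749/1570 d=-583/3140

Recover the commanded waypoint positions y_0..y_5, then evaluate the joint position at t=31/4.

y_0 = S_0(0) = a_0 = 3
y_1 = S_1(0) = a_1 = -4
y_2 = S_2(0) = a_2 = -1
y_3 = S_3(0) = a_3 = 5
y_4 = S_4(0) = a_4 = 2
y_5 = S_4(2) = -1
t_q=31/4 is in segment 3 (τ=3/4); S_3(τ)=140611/50240

y_0=3 y_1=-4 y_2=-1 y_3=5 y_4=2 y_5=-1
S(31/4) = 140611/50240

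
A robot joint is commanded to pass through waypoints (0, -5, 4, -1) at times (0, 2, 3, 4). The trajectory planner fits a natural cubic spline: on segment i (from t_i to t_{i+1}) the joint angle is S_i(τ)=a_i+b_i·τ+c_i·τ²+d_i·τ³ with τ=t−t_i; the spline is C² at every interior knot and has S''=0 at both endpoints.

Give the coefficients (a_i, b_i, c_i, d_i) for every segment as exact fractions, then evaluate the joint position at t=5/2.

  seg 0: a=0 b=-355/46 c=0 d=30/23
  seg 1: a=-5 b=365/46 c=180/23 d=-311/46
  seg 2: a=4 b=76/23 c=-573/46 d=191/46
S(5/2) = 29/368

Δ: Δ0=-5/2, Δ1=9, Δ2=-5
row 1: diag=6, rhs=69; c'=1/6, d'=23/2
row 2: denom=4−1·1/6=23/6; d'=(-84−1·23/2)/(23/6)=-573/23
back: M2=-573/23
back: M1=23/2−1/6·-573/23=360/23
M: M0=0, M1=360/23, M2=-573/23, M3=0
seg 0: a=0, c=M0/2=0, d=(M1−M0)/(6·2)=30/23, b=Δ0−h0·(2M0+M1)/6=-355/46
seg 1: a=-5, c=M1/2=180/23, d=(M2−M1)/(6·1)=-311/46, b=Δ1−h1·(2M1+M2)/6=365/46
seg 2: a=4, c=M2/2=-573/46, d=(M3−M2)/(6·1)=191/46, b=Δ2−h2·(2M2+M3)/6=76/23
t_q=5/2 → seg 1, τ=1/2; S=-5+365/46·τ+180/23·τ²+-311/46·τ³=29/368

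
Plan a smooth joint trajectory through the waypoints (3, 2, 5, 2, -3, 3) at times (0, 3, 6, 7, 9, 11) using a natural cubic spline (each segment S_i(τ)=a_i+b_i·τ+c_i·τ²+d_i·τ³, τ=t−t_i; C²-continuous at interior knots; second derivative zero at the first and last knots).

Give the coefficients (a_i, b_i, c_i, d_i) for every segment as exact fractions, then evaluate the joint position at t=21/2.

Δ: Δ0=-1/3, Δ1=1, Δ2=-3, Δ3=-5/2, Δ4=3
row 1: diag=12, rhs=8; c'=1/4, d'=2/3
row 2: denom=8−3·1/4=29/4; d'=(-24−3·2/3)/(29/4)=-104/29
row 3: denom=6−1·4/29=170/29; d'=(3−1·-104/29)/(170/29)=191/170
row 4: denom=8−2·29/85=622/85; d'=(33−2·191/170)/(622/85)=1307/311
back: M4=1307/311
back: M3=191/170−29/85·1307/311=-193/622
back: M2=-104/29−4/29·-193/622=-1102/311
back: M1=2/3−1/4·-1102/311=2897/1866
M: M0=0, M1=2897/1866, M2=-1102/311, M3=-193/622, M4=1307/311, M5=0
seg 0: a=3, c=M0/2=0, d=(M1−M0)/(6·3)=2897/33588, b=Δ0−h0·(2M0+M1)/6=-4141/3732
seg 1: a=2, c=M1/2=2897/3732, d=(M2−M1)/(6·3)=-9509/33588, b=Δ1−h1·(2M1+M2)/6=2275/1866
seg 2: a=5, c=M2/2=-551/311, d=(M3−M2)/(6·1)=2011/3732, b=Δ2−h2·(2M2+M3)/6=-6595/3732
seg 3: a=2, c=M3/2=-193/1244, d=(M4−M3)/(6·2)=2807/7464, b=Δ3−h3·(2M3+M4)/6=-6893/1866
seg 4: a=-3, c=M4/2=1307/622, d=(M5−M4)/(6·2)=-1307/3732, b=Δ4−h4·(2M4+M5)/6=185/933
t_q=21/2 → seg 4, τ=3/2; S=-3+185/933·τ+1307/622·τ²+-1307/3732·τ³=8393/9952

  seg 0: a=3 b=-4141/3732 c=0 d=2897/33588
  seg 1: a=2 b=2275/1866 c=2897/3732 d=-9509/33588
  seg 2: a=5 b=-6595/3732 c=-551/311 d=2011/3732
  seg 3: a=2 b=-6893/1866 c=-193/1244 d=2807/7464
  seg 4: a=-3 b=185/933 c=1307/622 d=-1307/3732
S(21/2) = 8393/9952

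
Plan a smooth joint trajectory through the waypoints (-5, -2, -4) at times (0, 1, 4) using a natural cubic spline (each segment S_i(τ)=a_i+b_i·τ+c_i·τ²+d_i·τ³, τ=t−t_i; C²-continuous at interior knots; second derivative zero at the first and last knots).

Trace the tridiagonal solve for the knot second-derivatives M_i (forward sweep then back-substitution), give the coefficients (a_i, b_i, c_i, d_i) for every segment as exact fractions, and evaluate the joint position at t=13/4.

Δ: Δ0=3, Δ1=-2/3
row 1: diag=8, rhs=-22; c'=3/8, d'=-11/4
back: M1=-11/4
M: M0=0, M1=-11/4, M2=0
seg 0: a=-5, c=M0/2=0, d=(M1−M0)/(6·1)=-11/24, b=Δ0−h0·(2M0+M1)/6=83/24
seg 1: a=-2, c=M1/2=-11/8, d=(M2−M1)/(6·3)=11/72, b=Δ1−h1·(2M1+M2)/6=25/12
t_q=13/4 → seg 1, τ=9/4; S=-2+25/12·τ+-11/8·τ²+11/72·τ³=-1297/512

  seg 0: a=-5 b=83/24 c=0 d=-11/24
  seg 1: a=-2 b=25/12 c=-11/8 d=11/72
S(13/4) = -1297/512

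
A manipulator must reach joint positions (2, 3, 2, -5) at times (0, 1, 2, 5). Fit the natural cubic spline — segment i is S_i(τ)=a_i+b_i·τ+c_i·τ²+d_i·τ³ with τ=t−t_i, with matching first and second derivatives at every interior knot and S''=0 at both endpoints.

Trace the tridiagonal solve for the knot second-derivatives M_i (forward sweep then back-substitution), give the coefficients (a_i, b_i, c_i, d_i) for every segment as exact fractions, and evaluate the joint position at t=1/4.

Δ: Δ0=1, Δ1=-1, Δ2=-7/3
row 1: diag=4, rhs=-12; c'=1/4, d'=-3
row 2: denom=8−1·1/4=31/4; d'=(-8−1·-3)/(31/4)=-20/31
back: M2=-20/31
back: M1=-3−1/4·-20/31=-88/31
M: M0=0, M1=-88/31, M2=-20/31, M3=0
seg 0: a=2, c=M0/2=0, d=(M1−M0)/(6·1)=-44/93, b=Δ0−h0·(2M0+M1)/6=137/93
seg 1: a=3, c=M1/2=-44/31, d=(M2−M1)/(6·1)=34/93, b=Δ1−h1·(2M1+M2)/6=5/93
seg 2: a=2, c=M2/2=-10/31, d=(M3−M2)/(6·3)=10/279, b=Δ2−h2·(2M2+M3)/6=-157/93
t_q=1/4 → seg 0, τ=1/4; S=2+137/93·τ+0·τ²+-44/93·τ³=1171/496

  seg 0: a=2 b=137/93 c=0 d=-44/93
  seg 1: a=3 b=5/93 c=-44/31 d=34/93
  seg 2: a=2 b=-157/93 c=-10/31 d=10/279
S(1/4) = 1171/496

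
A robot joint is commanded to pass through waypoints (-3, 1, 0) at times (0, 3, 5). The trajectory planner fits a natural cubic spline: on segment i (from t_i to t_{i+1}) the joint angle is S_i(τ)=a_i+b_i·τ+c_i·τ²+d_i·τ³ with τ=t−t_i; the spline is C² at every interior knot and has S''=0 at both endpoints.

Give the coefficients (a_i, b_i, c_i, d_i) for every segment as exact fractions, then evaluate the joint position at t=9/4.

Δ: Δ0=4/3, Δ1=-1/2
row 1: diag=10, rhs=-11; c'=1/5, d'=-11/10
back: M1=-11/10
M: M0=0, M1=-11/10, M2=0
seg 0: a=-3, c=M0/2=0, d=(M1−M0)/(6·3)=-11/180, b=Δ0−h0·(2M0+M1)/6=113/60
seg 1: a=1, c=M1/2=-11/20, d=(M2−M1)/(6·2)=11/120, b=Δ1−h1·(2M1+M2)/6=7/30
t_q=9/4 → seg 0, τ=9/4; S=-3+113/60·τ+0·τ²+-11/180·τ³=693/1280

  seg 0: a=-3 b=113/60 c=0 d=-11/180
  seg 1: a=1 b=7/30 c=-11/20 d=11/120
S(9/4) = 693/1280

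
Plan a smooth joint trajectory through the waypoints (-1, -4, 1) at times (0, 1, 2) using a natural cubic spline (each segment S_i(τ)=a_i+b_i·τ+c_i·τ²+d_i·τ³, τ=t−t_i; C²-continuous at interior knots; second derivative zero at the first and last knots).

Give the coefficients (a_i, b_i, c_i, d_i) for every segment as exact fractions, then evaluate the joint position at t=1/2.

  seg 0: a=-1 b=-5 c=0 d=2
  seg 1: a=-4 b=1 c=6 d=-2
S(1/2) = -13/4

Δ: Δ0=-3, Δ1=5
row 1: diag=4, rhs=48; c'=1/4, d'=12
back: M1=12
M: M0=0, M1=12, M2=0
seg 0: a=-1, c=M0/2=0, d=(M1−M0)/(6·1)=2, b=Δ0−h0·(2M0+M1)/6=-5
seg 1: a=-4, c=M1/2=6, d=(M2−M1)/(6·1)=-2, b=Δ1−h1·(2M1+M2)/6=1
t_q=1/2 → seg 0, τ=1/2; S=-1+-5·τ+0·τ²+2·τ³=-13/4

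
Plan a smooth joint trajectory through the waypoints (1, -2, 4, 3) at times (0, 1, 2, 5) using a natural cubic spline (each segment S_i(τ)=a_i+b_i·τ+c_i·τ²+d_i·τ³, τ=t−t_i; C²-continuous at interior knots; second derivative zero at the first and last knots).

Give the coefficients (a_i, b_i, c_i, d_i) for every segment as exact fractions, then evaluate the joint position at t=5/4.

  seg 0: a=1 b=-514/93 c=0 d=235/93
  seg 1: a=-2 b=191/93 c=235/31 d=-338/93
  seg 2: a=4 b=587/93 c=-103/31 d=103/279
S(5/4) = -1061/992

Δ: Δ0=-3, Δ1=6, Δ2=-1/3
row 1: diag=4, rhs=54; c'=1/4, d'=27/2
row 2: denom=8−1·1/4=31/4; d'=(-38−1·27/2)/(31/4)=-206/31
back: M2=-206/31
back: M1=27/2−1/4·-206/31=470/31
M: M0=0, M1=470/31, M2=-206/31, M3=0
seg 0: a=1, c=M0/2=0, d=(M1−M0)/(6·1)=235/93, b=Δ0−h0·(2M0+M1)/6=-514/93
seg 1: a=-2, c=M1/2=235/31, d=(M2−M1)/(6·1)=-338/93, b=Δ1−h1·(2M1+M2)/6=191/93
seg 2: a=4, c=M2/2=-103/31, d=(M3−M2)/(6·3)=103/279, b=Δ2−h2·(2M2+M3)/6=587/93
t_q=5/4 → seg 1, τ=1/4; S=-2+191/93·τ+235/31·τ²+-338/93·τ³=-1061/992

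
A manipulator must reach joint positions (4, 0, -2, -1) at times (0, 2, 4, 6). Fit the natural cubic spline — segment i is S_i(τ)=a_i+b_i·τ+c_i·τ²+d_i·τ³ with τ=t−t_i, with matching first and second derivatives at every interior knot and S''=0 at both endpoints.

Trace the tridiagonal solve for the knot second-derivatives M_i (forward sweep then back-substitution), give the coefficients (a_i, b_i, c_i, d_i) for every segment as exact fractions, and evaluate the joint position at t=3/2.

Δ: Δ0=-2, Δ1=-1, Δ2=1/2
row 1: diag=8, rhs=6; c'=1/4, d'=3/4
row 2: denom=8−2·1/4=15/2; d'=(9−2·3/4)/(15/2)=1
back: M2=1
back: M1=3/4−1/4·1=1/2
M: M0=0, M1=1/2, M2=1, M3=0
seg 0: a=4, c=M0/2=0, d=(M1−M0)/(6·2)=1/24, b=Δ0−h0·(2M0+M1)/6=-13/6
seg 1: a=0, c=M1/2=1/4, d=(M2−M1)/(6·2)=1/24, b=Δ1−h1·(2M1+M2)/6=-5/3
seg 2: a=-2, c=M2/2=1/2, d=(M3−M2)/(6·2)=-1/12, b=Δ2−h2·(2M2+M3)/6=-1/6
t_q=3/2 → seg 0, τ=3/2; S=4+-13/6·τ+0·τ²+1/24·τ³=57/64

  seg 0: a=4 b=-13/6 c=0 d=1/24
  seg 1: a=0 b=-5/3 c=1/4 d=1/24
  seg 2: a=-2 b=-1/6 c=1/2 d=-1/12
S(3/2) = 57/64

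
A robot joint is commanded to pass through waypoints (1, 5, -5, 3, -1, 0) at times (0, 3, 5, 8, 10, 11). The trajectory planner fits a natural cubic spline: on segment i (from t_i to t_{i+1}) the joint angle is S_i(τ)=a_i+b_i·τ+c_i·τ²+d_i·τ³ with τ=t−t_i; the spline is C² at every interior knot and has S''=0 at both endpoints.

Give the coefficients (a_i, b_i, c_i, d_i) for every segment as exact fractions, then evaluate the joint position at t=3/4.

Δ: Δ0=4/3, Δ1=-5, Δ2=8/3, Δ3=-2, Δ4=1
row 1: diag=10, rhs=-38; c'=1/5, d'=-19/5
row 2: denom=10−2·1/5=48/5; d'=(46−2·-19/5)/(48/5)=67/12
row 3: denom=10−3·5/16=145/16; d'=(-28−3·67/12)/(145/16)=-716/145
row 4: denom=6−2·32/145=806/145; d'=(18−2·-716/145)/(806/145)=2021/403
back: M4=2021/403
back: M3=-716/145−32/145·2021/403=-2436/403
back: M2=67/12−5/16·-2436/403=9034/1209
back: M1=-19/5−1/5·9034/1209=-6401/1209
M: M0=0, M1=-6401/1209, M2=9034/1209, M3=-2436/403, M4=2021/403, M5=0
seg 0: a=1, c=M0/2=0, d=(M1−M0)/(6·3)=-6401/21762, b=Δ0−h0·(2M0+M1)/6=9625/2418
seg 1: a=5, c=M1/2=-6401/2418, d=(M2−M1)/(6·2)=1715/1612, b=Δ1−h1·(2M1+M2)/6=-4789/1209
seg 2: a=-5, c=M2/2=4517/1209, d=(M3−M2)/(6·3)=-8171/10881, b=Δ2−h2·(2M2+M3)/6=-2156/1209
seg 3: a=3, c=M3/2=-1218/403, d=(M4−M3)/(6·2)=4457/4836, b=Δ3−h3·(2M3+M4)/6=433/1209
seg 4: a=-1, c=M4/2=2021/806, d=(M5−M4)/(6·1)=-2021/2418, b=Δ4−h4·(2M4+M5)/6=-812/1209
t_q=3/4 → seg 0, τ=3/4; S=1+9625/2418·τ+0·τ²+-6401/21762·τ³=199183/51584

  seg 0: a=1 b=9625/2418 c=0 d=-6401/21762
  seg 1: a=5 b=-4789/1209 c=-6401/2418 d=1715/1612
  seg 2: a=-5 b=-2156/1209 c=4517/1209 d=-8171/10881
  seg 3: a=3 b=433/1209 c=-1218/403 d=4457/4836
  seg 4: a=-1 b=-812/1209 c=2021/806 d=-2021/2418
S(3/4) = 199183/51584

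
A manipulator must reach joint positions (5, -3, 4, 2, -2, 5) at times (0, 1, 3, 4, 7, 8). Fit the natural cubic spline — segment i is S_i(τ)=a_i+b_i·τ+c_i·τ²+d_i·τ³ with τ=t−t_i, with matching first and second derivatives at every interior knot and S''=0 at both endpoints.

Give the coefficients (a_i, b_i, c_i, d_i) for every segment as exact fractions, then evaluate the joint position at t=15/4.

  seg 0: a=5 b=-26947/2568 c=0 d=6403/2568
  seg 1: a=-3 b=-3869/1284 c=6403/856 d=-5423/2568
  seg 2: a=4 b=2011/1284 c=-4443/856 d=4171/2568
  seg 3: a=2 b=-10123/2568 c=-34/107 d=3049/7704
  seg 4: a=-2 b=6211/1284 c=2777/856 d=-2777/2568
S(15/4) = 161079/54784

Δ: Δ0=-8, Δ1=7/2, Δ2=-2, Δ3=-4/3, Δ4=7
row 1: diag=6, rhs=69; c'=1/3, d'=23/2
row 2: denom=6−2·1/3=16/3; d'=(-33−2·23/2)/(16/3)=-21/2
row 3: denom=8−1·3/16=125/16; d'=(4−1·-21/2)/(125/16)=232/125
row 4: denom=8−3·48/125=856/125; d'=(50−3·232/125)/(856/125)=2777/428
back: M4=2777/428
back: M3=232/125−48/125·2777/428=-68/107
back: M2=-21/2−3/16·-68/107=-4443/428
back: M1=23/2−1/3·-4443/428=6403/428
M: M0=0, M1=6403/428, M2=-4443/428, M3=-68/107, M4=2777/428, M5=0
seg 0: a=5, c=M0/2=0, d=(M1−M0)/(6·1)=6403/2568, b=Δ0−h0·(2M0+M1)/6=-26947/2568
seg 1: a=-3, c=M1/2=6403/856, d=(M2−M1)/(6·2)=-5423/2568, b=Δ1−h1·(2M1+M2)/6=-3869/1284
seg 2: a=4, c=M2/2=-4443/856, d=(M3−M2)/(6·1)=4171/2568, b=Δ2−h2·(2M2+M3)/6=2011/1284
seg 3: a=2, c=M3/2=-34/107, d=(M4−M3)/(6·3)=3049/7704, b=Δ3−h3·(2M3+M4)/6=-10123/2568
seg 4: a=-2, c=M4/2=2777/856, d=(M5−M4)/(6·1)=-2777/2568, b=Δ4−h4·(2M4+M5)/6=6211/1284
t_q=15/4 → seg 2, τ=3/4; S=4+2011/1284·τ+-4443/856·τ²+4171/2568·τ³=161079/54784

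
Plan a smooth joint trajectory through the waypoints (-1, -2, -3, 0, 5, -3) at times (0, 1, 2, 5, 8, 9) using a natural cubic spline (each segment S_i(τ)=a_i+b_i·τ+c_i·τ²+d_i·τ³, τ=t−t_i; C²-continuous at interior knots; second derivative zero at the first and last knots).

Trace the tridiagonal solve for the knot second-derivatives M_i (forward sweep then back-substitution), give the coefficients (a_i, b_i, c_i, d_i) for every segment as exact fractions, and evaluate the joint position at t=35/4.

  seg 0: a=-1 b=-2338/2409 c=0 d=-71/2409
  seg 1: a=-2 b=-2551/2409 c=-71/803 d=355/2409
  seg 2: a=-3 b=-1912/2409 c=284/803 d=1765/21681
  seg 3: a=0 b=8495/2409 c=2617/2409 d=-1121/1971
  seg 4: a=5 b=-12796/2409 c=-3238/803 d=3238/2409
S(35/4) = -17601/25696

Δ: Δ0=-1, Δ1=-1, Δ2=1, Δ3=5/3, Δ4=-8
row 1: diag=4, rhs=0; c'=1/4, d'=0
row 2: denom=8−1·1/4=31/4; d'=(12−1·0)/(31/4)=48/31
row 3: denom=12−3·12/31=336/31; d'=(4−3·48/31)/(336/31)=-5/84
row 4: denom=8−3·31/112=803/112; d'=(-58−3·-5/84)/(803/112)=-6476/803
back: M4=-6476/803
back: M3=-5/84−31/112·-6476/803=5234/2409
back: M2=48/31−12/31·5234/2409=568/803
back: M1=0−1/4·568/803=-142/803
M: M0=0, M1=-142/803, M2=568/803, M3=5234/2409, M4=-6476/803, M5=0
seg 0: a=-1, c=M0/2=0, d=(M1−M0)/(6·1)=-71/2409, b=Δ0−h0·(2M0+M1)/6=-2338/2409
seg 1: a=-2, c=M1/2=-71/803, d=(M2−M1)/(6·1)=355/2409, b=Δ1−h1·(2M1+M2)/6=-2551/2409
seg 2: a=-3, c=M2/2=284/803, d=(M3−M2)/(6·3)=1765/21681, b=Δ2−h2·(2M2+M3)/6=-1912/2409
seg 3: a=0, c=M3/2=2617/2409, d=(M4−M3)/(6·3)=-1121/1971, b=Δ3−h3·(2M3+M4)/6=8495/2409
seg 4: a=5, c=M4/2=-3238/803, d=(M5−M4)/(6·1)=3238/2409, b=Δ4−h4·(2M4+M5)/6=-12796/2409
t_q=35/4 → seg 4, τ=3/4; S=5+-12796/2409·τ+-3238/803·τ²+3238/2409·τ³=-17601/25696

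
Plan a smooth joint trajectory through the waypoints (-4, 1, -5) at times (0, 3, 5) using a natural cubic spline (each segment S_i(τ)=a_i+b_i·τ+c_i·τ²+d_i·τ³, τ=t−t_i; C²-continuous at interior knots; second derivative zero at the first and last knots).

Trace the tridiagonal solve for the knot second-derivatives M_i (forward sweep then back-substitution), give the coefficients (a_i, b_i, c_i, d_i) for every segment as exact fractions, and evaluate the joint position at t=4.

Δ: Δ0=5/3, Δ1=-3
row 1: diag=10, rhs=-28; c'=1/5, d'=-14/5
back: M1=-14/5
M: M0=0, M1=-14/5, M2=0
seg 0: a=-4, c=M0/2=0, d=(M1−M0)/(6·3)=-7/45, b=Δ0−h0·(2M0+M1)/6=46/15
seg 1: a=1, c=M1/2=-7/5, d=(M2−M1)/(6·2)=7/30, b=Δ1−h1·(2M1+M2)/6=-17/15
t_q=4 → seg 1, τ=1; S=1+-17/15·τ+-7/5·τ²+7/30·τ³=-13/10

  seg 0: a=-4 b=46/15 c=0 d=-7/45
  seg 1: a=1 b=-17/15 c=-7/5 d=7/30
S(4) = -13/10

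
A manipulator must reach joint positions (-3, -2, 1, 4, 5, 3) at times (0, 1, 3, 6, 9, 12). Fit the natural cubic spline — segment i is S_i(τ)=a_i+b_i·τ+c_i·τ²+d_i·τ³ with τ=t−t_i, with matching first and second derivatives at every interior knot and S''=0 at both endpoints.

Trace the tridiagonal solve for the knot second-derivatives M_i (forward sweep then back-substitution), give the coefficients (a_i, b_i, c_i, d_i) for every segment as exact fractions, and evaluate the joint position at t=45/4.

Δ: Δ0=1, Δ1=3/2, Δ2=1, Δ3=1/3, Δ4=-2/3
row 1: diag=6, rhs=3; c'=1/3, d'=1/2
row 2: denom=10−2·1/3=28/3; d'=(-3−2·1/2)/(28/3)=-3/7
row 3: denom=12−3·9/28=309/28; d'=(-4−3·-3/7)/(309/28)=-76/309
row 4: denom=12−3·28/103=1152/103; d'=(-6−3·-76/309)/(1152/103)=-271/576
back: M4=-271/576
back: M3=-76/309−28/103·-271/576=-17/144
back: M2=-3/7−9/28·-17/144=-25/64
back: M1=1/2−1/3·-25/64=121/192
M: M0=0, M1=121/192, M2=-25/64, M3=-17/144, M4=-271/576, M5=0
seg 0: a=-3, c=M0/2=0, d=(M1−M0)/(6·1)=121/1152, b=Δ0−h0·(2M0+M1)/6=1031/1152
seg 1: a=-2, c=M1/2=121/384, d=(M2−M1)/(6·2)=-49/576, b=Δ1−h1·(2M1+M2)/6=697/576
seg 2: a=1, c=M2/2=-25/128, d=(M3−M2)/(6·3)=157/10368, b=Δ2−h2·(2M2+M3)/6=835/576
seg 3: a=4, c=M3/2=-17/288, d=(M4−M3)/(6·3)=-203/10368, b=Δ3−h3·(2M3+M4)/6=791/1152
seg 4: a=5, c=M4/2=-271/1152, d=(M5−M4)/(6·3)=271/10368, b=Δ4−h4·(2M4+M5)/6=-113/576
t_q=45/4 → seg 4, τ=9/4; S=5+-113/576·τ+-271/1152·τ²+271/10368·τ³=30027/8192

  seg 0: a=-3 b=1031/1152 c=0 d=121/1152
  seg 1: a=-2 b=697/576 c=121/384 d=-49/576
  seg 2: a=1 b=835/576 c=-25/128 d=157/10368
  seg 3: a=4 b=791/1152 c=-17/288 d=-203/10368
  seg 4: a=5 b=-113/576 c=-271/1152 d=271/10368
S(45/4) = 30027/8192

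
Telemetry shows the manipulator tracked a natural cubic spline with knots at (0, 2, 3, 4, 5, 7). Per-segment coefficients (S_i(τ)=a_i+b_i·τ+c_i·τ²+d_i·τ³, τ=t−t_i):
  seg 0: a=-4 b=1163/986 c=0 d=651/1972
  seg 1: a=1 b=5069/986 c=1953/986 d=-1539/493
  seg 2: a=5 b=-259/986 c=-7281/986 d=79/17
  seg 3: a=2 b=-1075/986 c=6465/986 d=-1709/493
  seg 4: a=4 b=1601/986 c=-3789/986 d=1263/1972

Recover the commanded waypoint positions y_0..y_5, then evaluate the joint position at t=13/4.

y_0 = S_0(0) = a_0 = -4
y_1 = S_1(0) = a_1 = 1
y_2 = S_2(0) = a_2 = 5
y_3 = S_3(0) = a_3 = 2
y_4 = S_4(0) = a_4 = 4
y_5 = S_4(2) = -3
t_q=13/4 is in segment 2 (τ=1/4); S_2(τ)=143417/31552

y_0=-4 y_1=1 y_2=5 y_3=2 y_4=4 y_5=-3
S(13/4) = 143417/31552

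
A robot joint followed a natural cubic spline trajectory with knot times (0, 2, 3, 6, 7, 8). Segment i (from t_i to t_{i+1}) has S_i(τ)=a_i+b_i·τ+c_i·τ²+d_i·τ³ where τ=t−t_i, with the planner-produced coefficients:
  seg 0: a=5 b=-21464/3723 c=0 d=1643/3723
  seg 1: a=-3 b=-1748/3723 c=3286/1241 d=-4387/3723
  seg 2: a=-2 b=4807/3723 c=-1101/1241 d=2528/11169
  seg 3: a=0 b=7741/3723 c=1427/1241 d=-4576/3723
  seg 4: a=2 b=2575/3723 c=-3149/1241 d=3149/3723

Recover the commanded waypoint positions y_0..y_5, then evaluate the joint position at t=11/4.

y_0 = S_0(0) = a_0 = 5
y_1 = S_1(0) = a_1 = -3
y_2 = S_2(0) = a_2 = -2
y_3 = S_3(0) = a_3 = 0
y_4 = S_4(0) = a_4 = 2
y_5 = S_4(1) = 1
t_q=11/4 is in segment 1 (τ=3/4); S_1(τ)=-187427/79424

y_0=5 y_1=-3 y_2=-2 y_3=0 y_4=2 y_5=1
S(11/4) = -187427/79424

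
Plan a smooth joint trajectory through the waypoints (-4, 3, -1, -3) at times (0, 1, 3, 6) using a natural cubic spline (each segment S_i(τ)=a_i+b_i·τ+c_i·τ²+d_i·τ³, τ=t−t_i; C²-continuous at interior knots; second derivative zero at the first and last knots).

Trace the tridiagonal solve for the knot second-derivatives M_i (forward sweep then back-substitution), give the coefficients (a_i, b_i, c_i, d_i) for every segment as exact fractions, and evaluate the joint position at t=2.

Δ: Δ0=7, Δ1=-2, Δ2=-2/3
row 1: diag=6, rhs=-54; c'=1/3, d'=-9
row 2: denom=10−2·1/3=28/3; d'=(8−2·-9)/(28/3)=39/14
back: M2=39/14
back: M1=-9−1/3·39/14=-139/14
M: M0=0, M1=-139/14, M2=39/14, M3=0
seg 0: a=-4, c=M0/2=0, d=(M1−M0)/(6·1)=-139/84, b=Δ0−h0·(2M0+M1)/6=727/84
seg 1: a=3, c=M1/2=-139/28, d=(M2−M1)/(6·2)=89/84, b=Δ1−h1·(2M1+M2)/6=155/42
seg 2: a=-1, c=M2/2=39/28, d=(M3−M2)/(6·3)=-13/84, b=Δ2−h2·(2M2+M3)/6=-145/42
t_q=2 → seg 1, τ=1; S=3+155/42·τ+-139/28·τ²+89/84·τ³=39/14

  seg 0: a=-4 b=727/84 c=0 d=-139/84
  seg 1: a=3 b=155/42 c=-139/28 d=89/84
  seg 2: a=-1 b=-145/42 c=39/28 d=-13/84
S(2) = 39/14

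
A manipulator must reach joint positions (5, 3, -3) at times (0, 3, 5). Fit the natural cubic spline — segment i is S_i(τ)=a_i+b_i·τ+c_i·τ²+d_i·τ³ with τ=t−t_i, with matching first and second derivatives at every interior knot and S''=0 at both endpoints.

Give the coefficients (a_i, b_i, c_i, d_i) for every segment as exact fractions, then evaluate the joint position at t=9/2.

Δ: Δ0=-2/3, Δ1=-3
row 1: diag=10, rhs=-14; c'=1/5, d'=-7/5
back: M1=-7/5
M: M0=0, M1=-7/5, M2=0
seg 0: a=5, c=M0/2=0, d=(M1−M0)/(6·3)=-7/90, b=Δ0−h0·(2M0+M1)/6=1/30
seg 1: a=3, c=M1/2=-7/10, d=(M2−M1)/(6·2)=7/60, b=Δ1−h1·(2M1+M2)/6=-31/15
t_q=9/2 → seg 1, τ=3/2; S=3+-31/15·τ+-7/10·τ²+7/60·τ³=-41/32

  seg 0: a=5 b=1/30 c=0 d=-7/90
  seg 1: a=3 b=-31/15 c=-7/10 d=7/60
S(9/2) = -41/32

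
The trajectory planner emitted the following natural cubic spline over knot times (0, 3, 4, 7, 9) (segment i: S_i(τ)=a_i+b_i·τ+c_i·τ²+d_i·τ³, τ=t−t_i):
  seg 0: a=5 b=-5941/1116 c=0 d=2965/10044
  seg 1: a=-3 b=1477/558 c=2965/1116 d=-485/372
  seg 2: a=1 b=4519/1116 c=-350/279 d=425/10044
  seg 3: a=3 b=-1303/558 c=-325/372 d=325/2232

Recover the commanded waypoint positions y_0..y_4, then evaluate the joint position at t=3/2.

y_0=5 y_1=-3 y_2=1 y_3=3 y_4=-4
S(3/2) = -1973/992

y_0 = S_0(0) = a_0 = 5
y_1 = S_1(0) = a_1 = -3
y_2 = S_2(0) = a_2 = 1
y_3 = S_3(0) = a_3 = 3
y_4 = S_3(2) = -4
t_q=3/2 is in segment 0 (τ=3/2); S_0(τ)=-1973/992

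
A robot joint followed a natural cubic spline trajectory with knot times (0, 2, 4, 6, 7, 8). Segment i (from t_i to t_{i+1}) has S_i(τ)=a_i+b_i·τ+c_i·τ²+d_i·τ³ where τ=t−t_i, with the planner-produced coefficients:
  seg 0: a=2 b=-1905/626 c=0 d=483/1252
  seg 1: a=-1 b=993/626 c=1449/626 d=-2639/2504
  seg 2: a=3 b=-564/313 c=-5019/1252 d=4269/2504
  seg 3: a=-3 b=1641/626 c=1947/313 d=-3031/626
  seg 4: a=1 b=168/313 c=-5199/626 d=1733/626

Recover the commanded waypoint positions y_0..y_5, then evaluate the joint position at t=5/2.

y_0 = S_0(0) = a_0 = 2
y_1 = S_1(0) = a_1 = -1
y_2 = S_2(0) = a_2 = 3
y_3 = S_3(0) = a_3 = -3
y_4 = S_4(0) = a_4 = 1
y_5 = S_4(1) = -4
t_q=5/2 is in segment 1 (τ=1/2); S_1(τ)=4809/20032

y_0=2 y_1=-1 y_2=3 y_3=-3 y_4=1 y_5=-4
S(5/2) = 4809/20032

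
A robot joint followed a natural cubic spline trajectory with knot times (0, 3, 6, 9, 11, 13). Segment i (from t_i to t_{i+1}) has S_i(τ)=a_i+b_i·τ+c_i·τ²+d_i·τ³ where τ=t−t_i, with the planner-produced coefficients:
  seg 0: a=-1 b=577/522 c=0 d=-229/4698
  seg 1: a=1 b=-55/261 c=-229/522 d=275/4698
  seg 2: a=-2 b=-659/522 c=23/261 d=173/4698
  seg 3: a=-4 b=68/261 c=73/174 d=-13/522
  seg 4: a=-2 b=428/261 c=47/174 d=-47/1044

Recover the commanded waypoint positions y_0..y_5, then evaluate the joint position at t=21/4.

y_0=-1 y_1=1 y_2=-2 y_3=-4 y_4=-2 y_5=2
S(21/4) = -3817/3712

y_0 = S_0(0) = a_0 = -1
y_1 = S_1(0) = a_1 = 1
y_2 = S_2(0) = a_2 = -2
y_3 = S_3(0) = a_3 = -4
y_4 = S_4(0) = a_4 = -2
y_5 = S_4(2) = 2
t_q=21/4 is in segment 1 (τ=9/4); S_1(τ)=-3817/3712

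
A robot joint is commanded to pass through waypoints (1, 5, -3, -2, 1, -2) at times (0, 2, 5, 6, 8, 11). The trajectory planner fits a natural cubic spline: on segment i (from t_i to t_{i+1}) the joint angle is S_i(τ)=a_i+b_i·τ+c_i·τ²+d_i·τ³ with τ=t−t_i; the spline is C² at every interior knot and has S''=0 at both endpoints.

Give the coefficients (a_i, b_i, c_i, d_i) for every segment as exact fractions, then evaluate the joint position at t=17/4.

  seg 0: a=1 b=3253/969 c=0 d=-1315/3876
  seg 1: a=5 b=-692/969 c=-1315/646 d=8051/17442
  seg 2: a=-3 b=-53/114 c=2053/969 d=-1267/1938
  seg 3: a=-2 b=585/323 c=305/1938 d=-1213/7752
  seg 4: a=1 b=1091/1938 c=-3029/3876 d=3029/34884
S(17/4) = -68395/41344

Δ: Δ0=2, Δ1=-8/3, Δ2=1, Δ3=3/2, Δ4=-1
row 1: diag=10, rhs=-28; c'=3/10, d'=-14/5
row 2: denom=8−3·3/10=71/10; d'=(22−3·-14/5)/(71/10)=304/71
row 3: denom=6−1·10/71=416/71; d'=(3−1·304/71)/(416/71)=-7/32
row 4: denom=10−2·71/208=969/104; d'=(-15−2·-7/32)/(969/104)=-3029/1938
back: M4=-3029/1938
back: M3=-7/32−71/208·-3029/1938=305/969
back: M2=304/71−10/71·305/969=4106/969
back: M1=-14/5−3/10·4106/969=-1315/323
M: M0=0, M1=-1315/323, M2=4106/969, M3=305/969, M4=-3029/1938, M5=0
seg 0: a=1, c=M0/2=0, d=(M1−M0)/(6·2)=-1315/3876, b=Δ0−h0·(2M0+M1)/6=3253/969
seg 1: a=5, c=M1/2=-1315/646, d=(M2−M1)/(6·3)=8051/17442, b=Δ1−h1·(2M1+M2)/6=-692/969
seg 2: a=-3, c=M2/2=2053/969, d=(M3−M2)/(6·1)=-1267/1938, b=Δ2−h2·(2M2+M3)/6=-53/114
seg 3: a=-2, c=M3/2=305/1938, d=(M4−M3)/(6·2)=-1213/7752, b=Δ3−h3·(2M3+M4)/6=585/323
seg 4: a=1, c=M4/2=-3029/3876, d=(M5−M4)/(6·3)=3029/34884, b=Δ4−h4·(2M4+M5)/6=1091/1938
t_q=17/4 → seg 1, τ=9/4; S=5+-692/969·τ+-1315/646·τ²+8051/17442·τ³=-68395/41344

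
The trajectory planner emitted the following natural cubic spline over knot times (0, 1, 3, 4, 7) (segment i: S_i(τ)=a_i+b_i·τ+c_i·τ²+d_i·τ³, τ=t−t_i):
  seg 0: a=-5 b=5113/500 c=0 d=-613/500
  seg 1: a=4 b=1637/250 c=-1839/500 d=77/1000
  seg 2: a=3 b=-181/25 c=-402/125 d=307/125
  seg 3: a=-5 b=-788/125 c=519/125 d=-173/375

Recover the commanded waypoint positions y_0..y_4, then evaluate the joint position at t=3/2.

y_0 = S_0(0) = a_0 = -5
y_1 = S_1(0) = a_1 = 4
y_2 = S_2(0) = a_2 = 3
y_3 = S_3(0) = a_3 = -5
y_4 = S_3(3) = 1
t_q=3/2 is in segment 1 (τ=1/2); S_1(τ)=50913/8000

y_0=-5 y_1=4 y_2=3 y_3=-5 y_4=1
S(3/2) = 50913/8000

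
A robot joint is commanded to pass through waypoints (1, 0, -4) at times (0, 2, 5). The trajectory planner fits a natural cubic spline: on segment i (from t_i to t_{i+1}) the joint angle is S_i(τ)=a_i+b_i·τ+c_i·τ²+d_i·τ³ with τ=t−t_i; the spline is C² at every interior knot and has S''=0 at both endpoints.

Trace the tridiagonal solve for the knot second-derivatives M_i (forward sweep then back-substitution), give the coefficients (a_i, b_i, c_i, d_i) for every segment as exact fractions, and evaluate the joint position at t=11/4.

Δ: Δ0=-1/2, Δ1=-4/3
row 1: diag=10, rhs=-5; c'=3/10, d'=-1/2
back: M1=-1/2
M: M0=0, M1=-1/2, M2=0
seg 0: a=1, c=M0/2=0, d=(M1−M0)/(6·2)=-1/24, b=Δ0−h0·(2M0+M1)/6=-1/3
seg 1: a=0, c=M1/2=-1/4, d=(M2−M1)/(6·3)=1/36, b=Δ1−h1·(2M1+M2)/6=-5/6
t_q=11/4 → seg 1, τ=3/4; S=0+-5/6·τ+-1/4·τ²+1/36·τ³=-193/256

  seg 0: a=1 b=-1/3 c=0 d=-1/24
  seg 1: a=0 b=-5/6 c=-1/4 d=1/36
S(11/4) = -193/256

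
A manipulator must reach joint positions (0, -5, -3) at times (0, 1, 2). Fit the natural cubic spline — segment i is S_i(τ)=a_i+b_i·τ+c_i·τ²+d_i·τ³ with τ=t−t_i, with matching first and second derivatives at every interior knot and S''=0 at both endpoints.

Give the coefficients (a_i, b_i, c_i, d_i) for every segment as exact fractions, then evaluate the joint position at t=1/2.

Δ: Δ0=-5, Δ1=2
row 1: diag=4, rhs=42; c'=1/4, d'=21/2
back: M1=21/2
M: M0=0, M1=21/2, M2=0
seg 0: a=0, c=M0/2=0, d=(M1−M0)/(6·1)=7/4, b=Δ0−h0·(2M0+M1)/6=-27/4
seg 1: a=-5, c=M1/2=21/4, d=(M2−M1)/(6·1)=-7/4, b=Δ1−h1·(2M1+M2)/6=-3/2
t_q=1/2 → seg 0, τ=1/2; S=0+-27/4·τ+0·τ²+7/4·τ³=-101/32

  seg 0: a=0 b=-27/4 c=0 d=7/4
  seg 1: a=-5 b=-3/2 c=21/4 d=-7/4
S(1/2) = -101/32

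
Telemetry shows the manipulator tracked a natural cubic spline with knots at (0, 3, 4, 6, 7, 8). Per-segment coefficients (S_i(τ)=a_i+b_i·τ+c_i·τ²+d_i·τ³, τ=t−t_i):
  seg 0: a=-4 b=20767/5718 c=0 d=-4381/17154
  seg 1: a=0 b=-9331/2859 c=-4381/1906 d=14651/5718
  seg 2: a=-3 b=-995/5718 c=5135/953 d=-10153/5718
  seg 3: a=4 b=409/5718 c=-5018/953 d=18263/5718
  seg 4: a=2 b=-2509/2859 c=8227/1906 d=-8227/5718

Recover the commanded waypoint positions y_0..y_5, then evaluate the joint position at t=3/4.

y_0 = S_0(0) = a_0 = -4
y_1 = S_1(0) = a_1 = 0
y_2 = S_2(0) = a_2 = -3
y_3 = S_3(0) = a_3 = 4
y_4 = S_4(0) = a_4 = 2
y_5 = S_4(1) = 4
t_q=3/4 is in segment 0 (τ=3/4); S_0(τ)=-168807/121984

y_0=-4 y_1=0 y_2=-3 y_3=4 y_4=2 y_5=4
S(3/4) = -168807/121984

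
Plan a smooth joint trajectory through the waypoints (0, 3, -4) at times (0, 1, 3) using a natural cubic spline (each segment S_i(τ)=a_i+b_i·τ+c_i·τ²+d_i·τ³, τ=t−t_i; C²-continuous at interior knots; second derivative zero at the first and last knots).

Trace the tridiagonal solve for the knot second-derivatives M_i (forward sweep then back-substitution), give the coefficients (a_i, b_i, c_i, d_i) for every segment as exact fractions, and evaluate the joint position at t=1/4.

Δ: Δ0=3, Δ1=-7/2
row 1: diag=6, rhs=-39; c'=1/3, d'=-13/2
back: M1=-13/2
M: M0=0, M1=-13/2, M2=0
seg 0: a=0, c=M0/2=0, d=(M1−M0)/(6·1)=-13/12, b=Δ0−h0·(2M0+M1)/6=49/12
seg 1: a=3, c=M1/2=-13/4, d=(M2−M1)/(6·2)=13/24, b=Δ1−h1·(2M1+M2)/6=5/6
t_q=1/4 → seg 0, τ=1/4; S=0+49/12·τ+0·τ²+-13/12·τ³=257/256

  seg 0: a=0 b=49/12 c=0 d=-13/12
  seg 1: a=3 b=5/6 c=-13/4 d=13/24
S(1/4) = 257/256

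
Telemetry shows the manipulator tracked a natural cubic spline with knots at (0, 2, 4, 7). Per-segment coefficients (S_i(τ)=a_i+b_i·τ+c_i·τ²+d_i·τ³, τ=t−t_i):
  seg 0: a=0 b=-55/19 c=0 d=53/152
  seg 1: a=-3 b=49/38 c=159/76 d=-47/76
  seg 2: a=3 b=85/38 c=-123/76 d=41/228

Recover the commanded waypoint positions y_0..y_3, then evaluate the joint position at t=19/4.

y_0 = S_0(0) = a_0 = 0
y_1 = S_1(0) = a_1 = -3
y_2 = S_2(0) = a_2 = 3
y_3 = S_2(3) = 0
t_q=19/4 is in segment 2 (τ=3/4); S_2(τ)=18693/4864

y_0=0 y_1=-3 y_2=3 y_3=0
S(19/4) = 18693/4864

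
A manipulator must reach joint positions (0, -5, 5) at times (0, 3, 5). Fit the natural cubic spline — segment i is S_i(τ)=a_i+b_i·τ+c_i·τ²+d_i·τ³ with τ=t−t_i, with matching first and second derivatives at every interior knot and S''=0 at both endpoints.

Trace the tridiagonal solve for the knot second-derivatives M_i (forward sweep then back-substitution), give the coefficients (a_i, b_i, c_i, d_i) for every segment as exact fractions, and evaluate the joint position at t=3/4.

  seg 0: a=0 b=-11/3 c=0 d=2/9
  seg 1: a=-5 b=7/3 c=2 d=-1/3
S(3/4) = -85/32

Δ: Δ0=-5/3, Δ1=5
row 1: diag=10, rhs=40; c'=1/5, d'=4
back: M1=4
M: M0=0, M1=4, M2=0
seg 0: a=0, c=M0/2=0, d=(M1−M0)/(6·3)=2/9, b=Δ0−h0·(2M0+M1)/6=-11/3
seg 1: a=-5, c=M1/2=2, d=(M2−M1)/(6·2)=-1/3, b=Δ1−h1·(2M1+M2)/6=7/3
t_q=3/4 → seg 0, τ=3/4; S=0+-11/3·τ+0·τ²+2/9·τ³=-85/32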